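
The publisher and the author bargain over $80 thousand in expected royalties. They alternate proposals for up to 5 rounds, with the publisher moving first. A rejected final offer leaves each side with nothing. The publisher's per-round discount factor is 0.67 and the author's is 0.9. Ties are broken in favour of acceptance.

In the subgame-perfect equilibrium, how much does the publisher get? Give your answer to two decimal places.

41.91

Round 5 (the publisher proposes): rejection yields 0 for the author; the publisher offers 0 and keeps 80.
Round 4 (the author proposes): the publisher can get 80 next round, worth 0.67 × 80 = 53.6 now, so the author offers 53.6, keeping 26.4.
Round 3 (the publisher proposes): the author can get 26.4 next round, worth 0.9 × 26.4 = 23.76 now; the publisher offers that and keeps 56.24.
Round 2 (the author proposes): the publisher can get 56.24 next round, worth 0.67 × 56.24 = 37.6808 now, so the author offers 37.6808, keeping 42.3192.
Round 1 (the publisher proposes): the author can get 42.3192 next round, worth 0.9 × 42.3192 = 38.08728 now; the publisher offers that and keeps 41.91272.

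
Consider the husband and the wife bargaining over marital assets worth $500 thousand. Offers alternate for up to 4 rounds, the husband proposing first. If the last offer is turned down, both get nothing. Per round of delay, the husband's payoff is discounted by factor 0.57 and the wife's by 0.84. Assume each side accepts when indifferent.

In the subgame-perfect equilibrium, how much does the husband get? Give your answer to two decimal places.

118.30

Round 4 (the wife proposes): rejection yields 0 for the husband; the wife offers 0 and keeps 500.
Round 3 (the husband proposes): the wife can get 500 next round, worth 0.84 × 500 = 420 now, so the husband offers 420, keeping 80.
Round 2 (the wife proposes): the husband can get 80 next round, worth 0.57 × 80 = 45.6 now, so the wife offers 45.6, keeping 454.4.
Round 1 (the husband proposes): the wife can get 454.4 next round, worth 0.84 × 454.4 = 381.696 now; the husband offers that and keeps 118.304.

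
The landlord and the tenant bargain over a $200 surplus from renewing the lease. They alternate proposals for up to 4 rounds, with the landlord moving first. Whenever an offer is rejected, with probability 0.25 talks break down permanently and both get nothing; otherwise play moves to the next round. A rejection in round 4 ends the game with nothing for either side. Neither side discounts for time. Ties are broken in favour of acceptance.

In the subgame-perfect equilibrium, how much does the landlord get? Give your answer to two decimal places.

Round 4 (the tenant proposes): rejection yields 0 for the landlord; the tenant offers 0 and keeps 200.
Round 3 (the landlord proposes): rejecting gives the tenant an expected 0.75 × 200 = 150, so the landlord offers 150, keeping 50.
Round 2 (the tenant proposes): rejecting gives the landlord an expected 0.75 × 50 = 37.5, so the tenant offers 37.5, keeping 162.5.
Round 1 (the landlord proposes): rejecting gives the tenant an expected 0.75 × 162.5 = 121.875; the landlord offers that and keeps 78.125.

78.13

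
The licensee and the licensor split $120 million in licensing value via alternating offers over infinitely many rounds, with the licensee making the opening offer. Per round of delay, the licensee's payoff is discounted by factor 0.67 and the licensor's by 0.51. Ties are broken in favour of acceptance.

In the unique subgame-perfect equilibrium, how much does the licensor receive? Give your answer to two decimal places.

When the licensee proposes, the licensor accepts any offer worth at least 0.51 times what the licensor would get by proposing next round; and vice versa.
This gives x = 120 − 0.51y and y = 120 − 0.67x, where x and y are each side's share when it proposes.
Hence (1 − 0.51·0.67)x = 120(1 − 0.51), i.e. 0.6583·x = 58.8.
x ≈ 89.3210; the licensor's share is 120 − x ≈ 30.6790.

30.68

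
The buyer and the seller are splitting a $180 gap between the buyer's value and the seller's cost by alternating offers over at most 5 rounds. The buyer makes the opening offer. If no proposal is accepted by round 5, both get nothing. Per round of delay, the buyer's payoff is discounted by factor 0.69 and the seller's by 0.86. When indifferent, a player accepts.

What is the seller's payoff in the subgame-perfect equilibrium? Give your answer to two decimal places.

Round 5 (the buyer proposes): rejection yields 0 for the seller; the buyer offers 0 and keeps 180.
Round 4 (the seller proposes): the buyer can get 180 next round, worth 0.69 × 180 = 124.2 now; the seller offers that and keeps 55.8.
Round 3 (the buyer proposes): the seller can get 55.8 next round, worth 0.86 × 55.8 = 47.988 now, so the buyer offers 47.988, keeping 132.012.
Round 2 (the seller proposes): the buyer can get 132.012 next round, worth 0.69 × 132.012 = 91.08828 now, so the seller offers 91.08828, keeping 88.91172.
Round 1 (the buyer proposes): the seller can get 88.91172 next round, worth 0.86 × 88.91172 = 76.4640792 now. The buyer offers 76.4640792 and keeps 180 − 76.4640792 = 103.5359208.

76.46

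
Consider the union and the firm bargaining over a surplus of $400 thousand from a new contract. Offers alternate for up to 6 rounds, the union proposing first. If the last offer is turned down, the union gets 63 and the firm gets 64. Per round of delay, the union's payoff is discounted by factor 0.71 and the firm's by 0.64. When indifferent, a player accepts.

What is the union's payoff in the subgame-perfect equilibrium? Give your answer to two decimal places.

247.49

Round 6 (the firm proposes): the union gets 63 if talks fail, so the firm offers 63 and keeps 337.
Round 5 (the union proposes): the firm can get 337 next round, worth 0.64 × 337 = 215.68 now, so the union offers 215.68, keeping 184.32.
Round 4 (the firm proposes): the union can get 184.32 next round, worth 0.71 × 184.32 = 130.8672 now; the firm offers that and keeps 269.1328.
Round 3 (the union proposes): the firm can get 269.1328 next round, worth 0.64 × 269.1328 = 172.244992 now. The union offers 172.244992 and keeps 400 − 172.244992 = 227.755008.
Round 2 (the firm proposes): the union can get 227.755008 next round, worth 0.71 × 227.755008 = 161.70605568 now; the firm offers that and keeps 238.29394432.
Round 1 (the union proposes): the firm can get 238.29394432 next round, worth 0.64 × 238.29394432 = 152.5081243648 now, so the union offers 152.5081243648, keeping 247.4918756352.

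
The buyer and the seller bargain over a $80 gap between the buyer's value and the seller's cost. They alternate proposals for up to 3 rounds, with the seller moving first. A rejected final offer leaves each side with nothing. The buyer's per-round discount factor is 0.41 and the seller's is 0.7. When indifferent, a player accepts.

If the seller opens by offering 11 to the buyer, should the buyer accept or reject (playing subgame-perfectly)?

Work out the buyer's continuation value if the offer is rejected.
Round 3 (the seller proposes): the buyer will accept anything ≥ 0, so the seller offers 0 and keeps 80.
Round 2 (the buyer proposes): the seller can get 80 next round, worth 0.7 × 80 = 56 now. The buyer offers 56 and keeps 80 − 56 = 24.
So by rejecting in round 1, the buyer gets 24 next round, worth 0.41 × 24 = 9.84 now.
Offer 11 ≥ 9.84, so the buyer accepts.

Accept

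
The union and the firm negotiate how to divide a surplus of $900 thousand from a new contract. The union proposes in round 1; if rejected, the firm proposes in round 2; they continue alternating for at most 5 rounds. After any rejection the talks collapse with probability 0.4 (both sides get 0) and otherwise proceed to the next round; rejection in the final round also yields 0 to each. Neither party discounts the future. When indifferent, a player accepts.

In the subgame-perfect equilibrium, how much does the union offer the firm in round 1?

293.76

Round 5 (the union proposes): the firm will accept anything ≥ 0, so the union offers 0 and keeps 900.
Round 4 (the firm proposes): rejecting gives the union an expected 0.6 × 900 = 540. The firm offers 540 and keeps 900 − 540 = 360.
Round 3 (the union proposes): rejecting gives the firm an expected 0.6 × 360 = 216; the union offers that and keeps 684.
Round 2 (the firm proposes): rejecting gives the union an expected 0.6 × 684 = 410.4; the firm offers that and keeps 489.6.
Round 1 (the union proposes): rejecting gives the firm an expected 0.6 × 489.6 = 293.76; the union offers that and keeps 606.24.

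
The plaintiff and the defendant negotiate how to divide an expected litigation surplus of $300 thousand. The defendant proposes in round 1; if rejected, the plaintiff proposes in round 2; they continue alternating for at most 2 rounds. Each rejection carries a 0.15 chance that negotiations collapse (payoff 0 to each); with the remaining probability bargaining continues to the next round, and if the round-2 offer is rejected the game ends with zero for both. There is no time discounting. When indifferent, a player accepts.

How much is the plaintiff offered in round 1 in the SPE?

255

Round 2 (the plaintiff proposes): rejection yields 0 for the defendant; the plaintiff offers 0 and keeps 300.
Round 1 (the defendant proposes): rejecting gives the plaintiff an expected 0.85 × 300 = 255. The defendant offers 255 and keeps 300 − 255 = 45.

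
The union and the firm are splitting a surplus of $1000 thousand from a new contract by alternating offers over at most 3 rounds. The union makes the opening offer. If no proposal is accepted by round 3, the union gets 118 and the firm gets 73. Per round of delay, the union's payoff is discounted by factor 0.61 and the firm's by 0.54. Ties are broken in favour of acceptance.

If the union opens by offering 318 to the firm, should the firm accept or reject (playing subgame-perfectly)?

Accept

Work out the firm's continuation value if the offer is rejected.
Round 3 (the union proposes): the firm gets 73 if talks fail, so the union offers 73 and keeps 927.
Round 2 (the firm proposes): the union can get 927 next round, worth 0.61 × 927 = 565.47 now. The firm offers 565.47 and keeps 1000 − 565.47 = 434.53.
So by rejecting in round 1, the firm gets 434.53 next round, worth 0.54 × 434.53 = 234.6462 now.
Offer 318 ≥ 234.6462, so the firm accepts.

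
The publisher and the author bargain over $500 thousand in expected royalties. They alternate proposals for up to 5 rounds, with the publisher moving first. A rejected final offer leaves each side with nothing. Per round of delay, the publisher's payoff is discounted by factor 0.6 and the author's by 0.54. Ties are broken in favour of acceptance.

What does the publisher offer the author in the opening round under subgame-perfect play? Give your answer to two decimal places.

142.99

Round 5 (the publisher proposes): the author will accept anything ≥ 0, so the publisher offers 0 and keeps 500.
Round 4 (the author proposes): the publisher can get 500 next round, worth 0.6 × 500 = 300 now. The author offers 300 and keeps 500 − 300 = 200.
Round 3 (the publisher proposes): the author can get 200 next round, worth 0.54 × 200 = 108 now. The publisher offers 108 and keeps 500 − 108 = 392.
Round 2 (the author proposes): the publisher can get 392 next round, worth 0.6 × 392 = 235.2 now, so the author offers 235.2, keeping 264.8.
Round 1 (the publisher proposes): the author can get 264.8 next round, worth 0.54 × 264.8 = 142.992 now. The publisher offers 142.992 and keeps 500 − 142.992 = 357.008.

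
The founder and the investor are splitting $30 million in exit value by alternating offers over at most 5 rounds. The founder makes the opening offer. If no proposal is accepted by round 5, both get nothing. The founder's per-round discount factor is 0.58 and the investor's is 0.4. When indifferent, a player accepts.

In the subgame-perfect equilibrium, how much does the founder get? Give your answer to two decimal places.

23.79

Round 5 (the founder proposes): the investor will accept anything ≥ 0, so the founder offers 0 and keeps 30.
Round 4 (the investor proposes): the founder can get 30 next round, worth 0.58 × 30 = 17.4 now; the investor offers that and keeps 12.6.
Round 3 (the founder proposes): the investor can get 12.6 next round, worth 0.4 × 12.6 = 5.04 now. The founder offers 5.04 and keeps 30 − 5.04 = 24.96.
Round 2 (the investor proposes): the founder can get 24.96 next round, worth 0.58 × 24.96 = 14.4768 now, so the investor offers 14.4768, keeping 15.5232.
Round 1 (the founder proposes): the investor can get 15.5232 next round, worth 0.4 × 15.5232 = 6.20928 now; the founder offers that and keeps 23.79072.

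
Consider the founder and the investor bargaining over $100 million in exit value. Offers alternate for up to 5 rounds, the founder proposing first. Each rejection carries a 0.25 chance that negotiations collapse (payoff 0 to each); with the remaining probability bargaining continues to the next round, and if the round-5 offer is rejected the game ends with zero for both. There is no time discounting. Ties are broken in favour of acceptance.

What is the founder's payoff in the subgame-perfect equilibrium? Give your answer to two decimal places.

Round 5 (the founder proposes): the investor will accept anything ≥ 0, so the founder offers 0 and keeps 100.
Round 4 (the investor proposes): rejecting gives the founder an expected 0.75 × 100 = 75. The investor offers 75 and keeps 100 − 75 = 25.
Round 3 (the founder proposes): rejecting gives the investor an expected 0.75 × 25 = 18.75; the founder offers that and keeps 81.25.
Round 2 (the investor proposes): rejecting gives the founder an expected 0.75 × 81.25 = 60.9375, so the investor offers 60.9375, keeping 39.0625.
Round 1 (the founder proposes): rejecting gives the investor an expected 0.75 × 39.0625 = 29.296875; the founder offers that and keeps 70.703125.

70.70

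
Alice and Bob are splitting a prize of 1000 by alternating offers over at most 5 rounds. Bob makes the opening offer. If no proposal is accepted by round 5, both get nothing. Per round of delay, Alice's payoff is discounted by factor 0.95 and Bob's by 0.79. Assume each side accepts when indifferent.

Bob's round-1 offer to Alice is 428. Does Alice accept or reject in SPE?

Round 5 (Bob proposes): Alice will accept anything ≥ 0, so Bob offers 0 and keeps 1000.
Round 4 (Alice proposes): Bob can get 1000 next round, worth 0.79 × 1000 = 790 now, so Alice offers 790, keeping 210.
Round 3 (Bob proposes): Alice can get 210 next round, worth 0.95 × 210 = 199.5 now, so Bob offers 199.5, keeping 800.5.
Round 2 (Alice proposes): Bob can get 800.5 next round, worth 0.79 × 800.5 = 632.395 now, so Alice offers 632.395, keeping 367.605.
So by rejecting in round 1, Alice gets 367.605 next round, worth 0.95 × 367.605 = 349.22475 now.
Offer 428 ≥ 349.22475, so Alice accepts.

Accept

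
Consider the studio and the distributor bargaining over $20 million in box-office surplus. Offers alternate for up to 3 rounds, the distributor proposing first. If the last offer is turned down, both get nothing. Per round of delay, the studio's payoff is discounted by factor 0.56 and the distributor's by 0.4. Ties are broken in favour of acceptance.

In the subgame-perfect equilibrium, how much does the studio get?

6.72

Round 3 (the distributor proposes): rejection yields 0 for the studio; the distributor offers 0 and keeps 20.
Round 2 (the studio proposes): the distributor can get 20 next round, worth 0.4 × 20 = 8 now; the studio offers that and keeps 12.
Round 1 (the distributor proposes): the studio can get 12 next round, worth 0.56 × 12 = 6.72 now. The distributor offers 6.72 and keeps 20 − 6.72 = 13.28.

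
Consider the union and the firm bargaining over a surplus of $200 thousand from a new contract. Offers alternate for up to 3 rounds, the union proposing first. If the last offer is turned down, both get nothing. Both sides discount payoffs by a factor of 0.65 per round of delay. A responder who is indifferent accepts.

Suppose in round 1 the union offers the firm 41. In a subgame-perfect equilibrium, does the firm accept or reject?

Reject

Round 3 (the union proposes): rejection yields 0 for the firm; the union offers 0 and keeps 200.
Round 2 (the firm proposes): the union can get 200 next round, worth 0.65 × 200 = 130 now. The firm offers 130 and keeps 200 − 130 = 70.
So by rejecting in round 1, the firm gets 70 next round, worth 0.65 × 70 = 45.5 now.
Offer 41 < 45.5, so the firm rejects.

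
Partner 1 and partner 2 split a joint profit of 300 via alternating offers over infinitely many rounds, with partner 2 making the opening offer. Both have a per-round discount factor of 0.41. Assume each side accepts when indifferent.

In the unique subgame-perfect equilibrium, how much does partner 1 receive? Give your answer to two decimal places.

Let x be partner 2's share when partner 2 proposes and y be partner 1's share when partner 1 proposes.
Partner 1 accepts iff offered ≥ 0.41·y, so x = 300 − 0.41y. Symmetrically y = 300 − 0.41x.
Substituting: x = 300 − 0.41(300 − 0.41x), giving x(1 − 0.41·0.41) = 300(1 − 0.41).
So x = 300 × 0.59 / 0.8319 ≈ 212.7660, and partner 1 receives 300 − x ≈ 87.2340.

87.23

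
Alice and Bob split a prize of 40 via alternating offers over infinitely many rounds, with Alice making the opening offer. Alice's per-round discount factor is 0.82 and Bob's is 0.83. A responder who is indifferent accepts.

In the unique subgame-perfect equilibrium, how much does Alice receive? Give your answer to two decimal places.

In a stationary SPE each proposer offers the other exactly their discounted continuation value.
If Alice keeps x when proposing and Bob keeps y when proposing, then x = 40 − 0.83y and y = 40 − 0.82x.
Solving: x = 40(1 − 0.83) / (1 − 0.82·0.83) = 6.8 / 0.3194 ≈ 21.2899.
Bob gets 40 − 21.2899 ≈ 18.7101.

21.29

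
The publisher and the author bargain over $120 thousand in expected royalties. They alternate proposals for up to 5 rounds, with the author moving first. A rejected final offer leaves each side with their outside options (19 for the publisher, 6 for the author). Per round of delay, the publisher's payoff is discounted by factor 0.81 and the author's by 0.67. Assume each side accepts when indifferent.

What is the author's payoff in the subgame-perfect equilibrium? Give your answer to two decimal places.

64.92

By backward induction:
Round 5 (the author proposes): the publisher gets 19 if talks fail, so the author offers 19 and keeps 101.
Round 4 (the publisher proposes): the author can get 101 next round, worth 0.67 × 101 = 67.67 now, so the publisher offers 67.67, keeping 52.33.
Round 3 (the author proposes): the publisher can get 52.33 next round, worth 0.81 × 52.33 = 42.3873 now. The author offers 42.3873 and keeps 120 − 42.3873 = 77.6127.
Round 2 (the publisher proposes): the author can get 77.6127 next round, worth 0.67 × 77.6127 = 52.000509 now. The publisher offers 52.000509 and keeps 120 − 52.000509 = 67.999491.
Round 1 (the author proposes): the publisher can get 67.999491 next round, worth 0.81 × 67.999491 = 55.07958771 now, so the author offers 55.07958771, keeping 64.92041229.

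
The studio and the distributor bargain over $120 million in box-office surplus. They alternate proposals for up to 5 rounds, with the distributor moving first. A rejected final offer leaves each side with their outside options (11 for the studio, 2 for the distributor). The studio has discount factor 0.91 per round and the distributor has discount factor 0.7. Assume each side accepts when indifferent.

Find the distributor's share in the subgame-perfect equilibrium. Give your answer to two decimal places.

61.91

Round 5 (the distributor proposes): the studio gets 11 if talks fail, so the distributor offers 11 and keeps 109.
Round 4 (the studio proposes): the distributor can get 109 next round, worth 0.7 × 109 = 76.3 now; the studio offers that and keeps 43.7.
Round 3 (the distributor proposes): the studio can get 43.7 next round, worth 0.91 × 43.7 = 39.767 now. The distributor offers 39.767 and keeps 120 − 39.767 = 80.233.
Round 2 (the studio proposes): the distributor can get 80.233 next round, worth 0.7 × 80.233 = 56.1631 now; the studio offers that and keeps 63.8369.
Round 1 (the distributor proposes): the studio can get 63.8369 next round, worth 0.91 × 63.8369 = 58.091579 now; the distributor offers that and keeps 61.908421.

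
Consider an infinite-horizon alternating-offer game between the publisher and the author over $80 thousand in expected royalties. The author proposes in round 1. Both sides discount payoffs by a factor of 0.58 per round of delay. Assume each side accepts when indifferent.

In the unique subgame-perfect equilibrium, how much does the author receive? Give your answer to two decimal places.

Let x be the author's share when the author proposes and y be the publisher's share when the publisher proposes.
The publisher accepts iff offered ≥ 0.58·y, so x = 80 − 0.58y. Symmetrically y = 80 − 0.58x.
Substituting: x = 80 − 0.58(80 − 0.58x), giving x(1 − 0.58·0.58) = 80(1 − 0.58).
So x = 80 × 0.42 / 0.6636 ≈ 50.6329, and the publisher receives 80 − x ≈ 29.3671.

50.63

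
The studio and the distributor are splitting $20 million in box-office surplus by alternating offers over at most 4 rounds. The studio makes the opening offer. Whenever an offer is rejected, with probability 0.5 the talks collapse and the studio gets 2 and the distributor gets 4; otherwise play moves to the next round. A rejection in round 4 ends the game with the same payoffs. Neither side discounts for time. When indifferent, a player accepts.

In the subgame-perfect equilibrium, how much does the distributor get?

9.25

By backward induction:
Round 4 (the distributor proposes): the studio gets 2 if talks fail, so the distributor offers 2 and keeps 18.
Round 3 (the studio proposes): rejecting gives the distributor an expected 0.5 × 18 + 0.5 × 4 = 11. The studio offers 11 and keeps 20 − 11 = 9.
Round 2 (the distributor proposes): rejecting gives the studio an expected 0.5 × 9 + 0.5 × 2 = 5.5, so the distributor offers 5.5, keeping 14.5.
Round 1 (the studio proposes): rejecting gives the distributor an expected 0.5 × 14.5 + 0.5 × 4 = 9.25, so the studio offers 9.25, keeping 10.75.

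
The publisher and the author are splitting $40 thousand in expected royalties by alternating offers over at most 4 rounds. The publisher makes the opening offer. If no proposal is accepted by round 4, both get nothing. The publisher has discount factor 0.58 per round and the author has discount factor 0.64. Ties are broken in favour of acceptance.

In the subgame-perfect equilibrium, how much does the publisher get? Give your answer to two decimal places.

19.75

Solve by backward induction from round 4.
Round 4 (the author proposes): rejection yields 0 for the publisher; the author offers 0 and keeps 40.
Round 3 (the publisher proposes): the author can get 40 next round, worth 0.64 × 40 = 25.6 now, so the publisher offers 25.6, keeping 14.4.
Round 2 (the author proposes): the publisher can get 14.4 next round, worth 0.58 × 14.4 = 8.352 now; the author offers that and keeps 31.648.
Round 1 (the publisher proposes): the author can get 31.648 next round, worth 0.64 × 31.648 = 20.25472 now, so the publisher offers 20.25472, keeping 19.74528.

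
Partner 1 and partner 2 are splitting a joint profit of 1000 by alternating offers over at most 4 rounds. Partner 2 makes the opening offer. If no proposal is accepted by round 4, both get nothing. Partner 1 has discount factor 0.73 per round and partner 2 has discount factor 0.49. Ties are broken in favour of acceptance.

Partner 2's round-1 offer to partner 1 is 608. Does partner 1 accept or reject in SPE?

Work out partner 1's continuation value if the offer is rejected.
Round 4 (partner 1 proposes): partner 2 will accept anything ≥ 0, so partner 1 offers 0 and keeps 1000.
Round 3 (partner 2 proposes): partner 1 can get 1000 next round, worth 0.73 × 1000 = 730 now. Partner 2 offers 730 and keeps 1000 − 730 = 270.
Round 2 (partner 1 proposes): partner 2 can get 270 next round, worth 0.49 × 270 = 132.3 now. Partner 1 offers 132.3 and keeps 1000 − 132.3 = 867.7.
So by rejecting in round 1, partner 1 gets 867.7 next round, worth 0.73 × 867.7 = 633.421 now.
Offer 608 < 633.421, so partner 1 rejects.

Reject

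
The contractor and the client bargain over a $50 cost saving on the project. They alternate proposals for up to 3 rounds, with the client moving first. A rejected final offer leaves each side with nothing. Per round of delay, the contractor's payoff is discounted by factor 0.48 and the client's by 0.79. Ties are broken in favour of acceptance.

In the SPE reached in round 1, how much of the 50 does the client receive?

44.96

By backward induction:
Round 3 (the client proposes): rejection yields 0 for the contractor; the client offers 0 and keeps 50.
Round 2 (the contractor proposes): the client can get 50 next round, worth 0.79 × 50 = 39.5 now, so the contractor offers 39.5, keeping 10.5.
Round 1 (the client proposes): the contractor can get 10.5 next round, worth 0.48 × 10.5 = 5.04 now; the client offers that and keeps 44.96.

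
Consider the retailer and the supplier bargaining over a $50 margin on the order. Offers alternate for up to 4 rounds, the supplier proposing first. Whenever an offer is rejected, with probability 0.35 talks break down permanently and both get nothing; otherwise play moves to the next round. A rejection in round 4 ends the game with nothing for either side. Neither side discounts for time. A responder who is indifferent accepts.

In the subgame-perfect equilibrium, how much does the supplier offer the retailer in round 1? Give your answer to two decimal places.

Round 4 (the retailer proposes): rejection yields 0 for the supplier; the retailer offers 0 and keeps 50.
Round 3 (the supplier proposes): rejecting gives the retailer an expected 0.65 × 50 = 32.5, so the supplier offers 32.5, keeping 17.5.
Round 2 (the retailer proposes): rejecting gives the supplier an expected 0.65 × 17.5 = 11.375; the retailer offers that and keeps 38.625.
Round 1 (the supplier proposes): rejecting gives the retailer an expected 0.65 × 38.625 = 25.10625, so the supplier offers 25.10625, keeping 24.89375.

25.11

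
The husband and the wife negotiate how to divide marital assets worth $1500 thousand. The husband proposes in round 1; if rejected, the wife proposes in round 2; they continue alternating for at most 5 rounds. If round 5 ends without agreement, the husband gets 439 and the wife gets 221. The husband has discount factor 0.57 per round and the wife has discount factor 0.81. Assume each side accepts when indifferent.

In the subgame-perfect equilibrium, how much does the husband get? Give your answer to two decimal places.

Work backward from the last round.
Round 5 (the husband proposes): the wife gets 221 if talks fail, so the husband offers 221 and keeps 1279.
Round 4 (the wife proposes): the husband can get 1279 next round, worth 0.57 × 1279 = 729.03 now. The wife offers 729.03 and keeps 1500 − 729.03 = 770.97.
Round 3 (the husband proposes): the wife can get 770.97 next round, worth 0.81 × 770.97 = 624.4857 now, so the husband offers 624.4857, keeping 875.5143.
Round 2 (the wife proposes): the husband can get 875.5143 next round, worth 0.57 × 875.5143 = 499.043151 now; the wife offers that and keeps 1000.956849.
Round 1 (the husband proposes): the wife can get 1000.956849 next round, worth 0.81 × 1000.956849 = 810.77504769 now. The husband offers 810.77504769 and keeps 1500 − 810.77504769 = 689.22495231.

689.22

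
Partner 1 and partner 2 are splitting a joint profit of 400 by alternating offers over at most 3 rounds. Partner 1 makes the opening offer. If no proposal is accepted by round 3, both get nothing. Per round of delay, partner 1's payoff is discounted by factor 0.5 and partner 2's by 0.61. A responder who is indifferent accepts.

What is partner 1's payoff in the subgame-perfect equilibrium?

Round 3 (partner 1 proposes): partner 2 will accept anything ≥ 0, so partner 1 offers 0 and keeps 400.
Round 2 (partner 2 proposes): partner 1 can get 400 next round, worth 0.5 × 400 = 200 now; partner 2 offers that and keeps 200.
Round 1 (partner 1 proposes): partner 2 can get 200 next round, worth 0.61 × 200 = 122 now; partner 1 offers that and keeps 278.

278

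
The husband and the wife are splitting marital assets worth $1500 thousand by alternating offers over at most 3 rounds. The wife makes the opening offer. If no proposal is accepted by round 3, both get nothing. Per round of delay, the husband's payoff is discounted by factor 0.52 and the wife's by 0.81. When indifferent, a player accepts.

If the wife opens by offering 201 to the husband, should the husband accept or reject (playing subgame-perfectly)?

Round 3 (the wife proposes): the husband will accept anything ≥ 0, so the wife offers 0 and keeps 1500.
Round 2 (the husband proposes): the wife can get 1500 next round, worth 0.81 × 1500 = 1215 now. The husband offers 1215 and keeps 1500 − 1215 = 285.
So by rejecting in round 1, the husband gets 285 next round, worth 0.52 × 285 = 148.2 now.
Offer 201 ≥ 148.2, so the husband accepts.

Accept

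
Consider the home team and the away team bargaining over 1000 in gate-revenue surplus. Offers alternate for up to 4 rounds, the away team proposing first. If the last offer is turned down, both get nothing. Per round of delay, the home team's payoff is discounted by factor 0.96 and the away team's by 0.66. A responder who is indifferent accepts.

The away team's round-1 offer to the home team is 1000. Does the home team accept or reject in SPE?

Round 4 (the home team proposes): rejection yields 0 for the away team; the home team offers 0 and keeps 1000.
Round 3 (the away team proposes): the home team can get 1000 next round, worth 0.96 × 1000 = 960 now. The away team offers 960 and keeps 1000 − 960 = 40.
Round 2 (the home team proposes): the away team can get 40 next round, worth 0.66 × 40 = 26.4 now; the home team offers that and keeps 973.6.
So by rejecting in round 1, the home team gets 973.6 next round, worth 0.96 × 973.6 = 934.656 now.
Offer 1000 ≥ 934.656, so the home team accepts.

Accept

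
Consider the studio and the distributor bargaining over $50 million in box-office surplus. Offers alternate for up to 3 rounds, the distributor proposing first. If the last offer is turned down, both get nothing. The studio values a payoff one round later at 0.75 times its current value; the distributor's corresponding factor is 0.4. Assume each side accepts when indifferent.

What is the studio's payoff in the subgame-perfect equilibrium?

Work backward from the last round.
Round 3 (the distributor proposes): the studio will accept anything ≥ 0, so the distributor offers 0 and keeps 50.
Round 2 (the studio proposes): the distributor can get 50 next round, worth 0.4 × 50 = 20 now. The studio offers 20 and keeps 50 − 20 = 30.
Round 1 (the distributor proposes): the studio can get 30 next round, worth 0.75 × 30 = 22.5 now, so the distributor offers 22.5, keeping 27.5.

22.5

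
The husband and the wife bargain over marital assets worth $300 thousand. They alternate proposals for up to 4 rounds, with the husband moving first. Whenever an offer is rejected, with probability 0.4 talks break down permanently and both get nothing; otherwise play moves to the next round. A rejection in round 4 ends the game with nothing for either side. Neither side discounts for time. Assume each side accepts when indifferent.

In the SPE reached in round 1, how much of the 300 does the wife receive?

136.8

Round 4 (the wife proposes): rejection yields 0 for the husband; the wife offers 0 and keeps 300.
Round 3 (the husband proposes): rejecting gives the wife an expected 0.6 × 300 = 180, so the husband offers 180, keeping 120.
Round 2 (the wife proposes): rejecting gives the husband an expected 0.6 × 120 = 72, so the wife offers 72, keeping 228.
Round 1 (the husband proposes): rejecting gives the wife an expected 0.6 × 228 = 136.8. The husband offers 136.8 and keeps 300 − 136.8 = 163.2.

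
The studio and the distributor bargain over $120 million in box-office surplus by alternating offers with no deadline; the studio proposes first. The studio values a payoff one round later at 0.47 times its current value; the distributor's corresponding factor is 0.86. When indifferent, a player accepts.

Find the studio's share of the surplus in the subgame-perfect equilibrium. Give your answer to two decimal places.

28.20

When the studio proposes, the distributor accepts any offer worth at least 0.86 times what the distributor would get by proposing next round; and vice versa.
This gives x = 120 − 0.86y and y = 120 − 0.47x, where x and y are each side's share when it proposes.
Hence (1 − 0.86·0.47)x = 120(1 − 0.86), i.e. 0.5958·x = 16.8.
x ≈ 28.1974; the distributor's share is 120 − x ≈ 91.8026.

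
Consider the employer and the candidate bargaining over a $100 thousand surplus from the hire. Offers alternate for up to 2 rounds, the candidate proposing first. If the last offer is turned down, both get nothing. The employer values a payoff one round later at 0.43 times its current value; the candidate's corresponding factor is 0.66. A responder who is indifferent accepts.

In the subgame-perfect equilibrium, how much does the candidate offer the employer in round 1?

Round 2 (the employer proposes): the candidate will accept anything ≥ 0, so the employer offers 0 and keeps 100.
Round 1 (the candidate proposes): the employer can get 100 next round, worth 0.43 × 100 = 43 now. The candidate offers 43 and keeps 100 − 43 = 57.

43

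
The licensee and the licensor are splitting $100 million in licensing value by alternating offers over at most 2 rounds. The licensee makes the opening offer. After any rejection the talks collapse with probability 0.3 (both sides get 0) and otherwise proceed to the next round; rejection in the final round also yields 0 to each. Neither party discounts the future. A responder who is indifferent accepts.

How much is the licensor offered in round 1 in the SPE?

70

Round 2 (the licensor proposes): the licensee will accept anything ≥ 0, so the licensor offers 0 and keeps 100.
Round 1 (the licensee proposes): rejecting gives the licensor an expected 0.7 × 100 = 70; the licensee offers that and keeps 30.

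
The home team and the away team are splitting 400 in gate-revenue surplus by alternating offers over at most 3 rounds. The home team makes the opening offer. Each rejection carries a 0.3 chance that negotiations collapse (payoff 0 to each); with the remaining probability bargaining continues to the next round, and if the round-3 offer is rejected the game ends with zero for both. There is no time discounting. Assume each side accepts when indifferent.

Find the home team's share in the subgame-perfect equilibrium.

Round 3 (the home team proposes): rejection yields 0 for the away team; the home team offers 0 and keeps 400.
Round 2 (the away team proposes): rejecting gives the home team an expected 0.7 × 400 = 280, so the away team offers 280, keeping 120.
Round 1 (the home team proposes): rejecting gives the away team an expected 0.7 × 120 = 84; the home team offers that and keeps 316.

316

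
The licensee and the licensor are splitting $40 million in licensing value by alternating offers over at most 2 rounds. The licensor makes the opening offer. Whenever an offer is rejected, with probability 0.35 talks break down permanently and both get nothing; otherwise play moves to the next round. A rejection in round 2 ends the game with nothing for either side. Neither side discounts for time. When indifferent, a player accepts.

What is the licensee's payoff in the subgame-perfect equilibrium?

Round 2 (the licensee proposes): rejection yields 0 for the licensor; the licensee offers 0 and keeps 40.
Round 1 (the licensor proposes): rejecting gives the licensee an expected 0.65 × 40 = 26. The licensor offers 26 and keeps 40 − 26 = 14.

26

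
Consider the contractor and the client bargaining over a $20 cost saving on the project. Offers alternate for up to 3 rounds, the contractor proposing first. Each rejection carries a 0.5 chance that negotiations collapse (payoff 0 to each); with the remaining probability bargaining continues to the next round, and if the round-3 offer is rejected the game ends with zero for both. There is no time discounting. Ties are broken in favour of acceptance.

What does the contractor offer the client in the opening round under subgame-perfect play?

5

Round 3 (the contractor proposes): the client will accept anything ≥ 0, so the contractor offers 0 and keeps 20.
Round 2 (the client proposes): rejecting gives the contractor an expected 0.5 × 20 = 10, so the client offers 10, keeping 10.
Round 1 (the contractor proposes): rejecting gives the client an expected 0.5 × 10 = 5; the contractor offers that and keeps 15.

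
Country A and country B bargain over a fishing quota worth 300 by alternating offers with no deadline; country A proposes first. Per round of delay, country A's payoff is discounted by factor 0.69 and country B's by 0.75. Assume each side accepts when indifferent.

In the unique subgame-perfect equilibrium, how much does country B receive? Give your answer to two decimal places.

144.56

Let x be country A's share when country A proposes and y be country B's share when country B proposes.
Country B accepts iff offered ≥ 0.75·y, so x = 300 − 0.75y. Symmetrically y = 300 − 0.69x.
Substituting: x = 300 − 0.75(300 − 0.69x), giving x(1 − 0.69·0.75) = 300(1 − 0.75).
So x = 300 × 0.25 / 0.4825 ≈ 155.4404, and country B receives 300 − x ≈ 144.5596.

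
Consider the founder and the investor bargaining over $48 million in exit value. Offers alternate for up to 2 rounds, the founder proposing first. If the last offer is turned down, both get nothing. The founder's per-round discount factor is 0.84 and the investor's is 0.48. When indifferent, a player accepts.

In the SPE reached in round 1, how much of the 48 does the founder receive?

Round 2 (the investor proposes): rejection yields 0 for the founder; the investor offers 0 and keeps 48.
Round 1 (the founder proposes): the investor can get 48 next round, worth 0.48 × 48 = 23.04 now; the founder offers that and keeps 24.96.

24.96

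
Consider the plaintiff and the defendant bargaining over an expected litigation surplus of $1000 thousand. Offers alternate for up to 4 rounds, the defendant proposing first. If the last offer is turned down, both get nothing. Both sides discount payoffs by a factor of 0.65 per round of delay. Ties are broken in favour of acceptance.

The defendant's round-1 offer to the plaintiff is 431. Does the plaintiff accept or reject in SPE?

Round 4 (the plaintiff proposes): the defendant will accept anything ≥ 0, so the plaintiff offers 0 and keeps 1000.
Round 3 (the defendant proposes): the plaintiff can get 1000 next round, worth 0.65 × 1000 = 650 now. The defendant offers 650 and keeps 1000 − 650 = 350.
Round 2 (the plaintiff proposes): the defendant can get 350 next round, worth 0.65 × 350 = 227.5 now; the plaintiff offers that and keeps 772.5.
So by rejecting in round 1, the plaintiff gets 772.5 next round, worth 0.65 × 772.5 = 502.125 now.
Offer 431 < 502.125, so the plaintiff rejects.

Reject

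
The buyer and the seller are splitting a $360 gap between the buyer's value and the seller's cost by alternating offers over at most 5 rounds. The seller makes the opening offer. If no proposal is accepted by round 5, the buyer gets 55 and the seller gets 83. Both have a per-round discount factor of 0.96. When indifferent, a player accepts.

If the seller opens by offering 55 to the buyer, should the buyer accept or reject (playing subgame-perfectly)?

Work out the buyer's continuation value if the offer is rejected.
Round 5 (the seller proposes): the buyer gets 55 if talks fail, so the seller offers 55 and keeps 305.
Round 4 (the buyer proposes): the seller can get 305 next round, worth 0.96 × 305 = 292.8 now. The buyer offers 292.8 and keeps 360 − 292.8 = 67.2.
Round 3 (the seller proposes): the buyer can get 67.2 next round, worth 0.96 × 67.2 = 64.512 now. The seller offers 64.512 and keeps 360 − 64.512 = 295.488.
Round 2 (the buyer proposes): the seller can get 295.488 next round, worth 0.96 × 295.488 = 283.66848 now. The buyer offers 283.66848 and keeps 360 − 283.66848 = 76.33152.
So by rejecting in round 1, the buyer gets 76.33152 next round, worth 0.96 × 76.33152 = 73.2782592 now.
Offer 55 < 73.2782592, so the buyer rejects.

Reject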